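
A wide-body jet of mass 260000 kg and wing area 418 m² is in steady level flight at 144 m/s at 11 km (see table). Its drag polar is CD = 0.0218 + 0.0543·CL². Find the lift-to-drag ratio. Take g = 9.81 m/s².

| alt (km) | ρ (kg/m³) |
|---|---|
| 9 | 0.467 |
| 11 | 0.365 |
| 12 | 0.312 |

At 11 km, from the table: ρ = 0.365 kg/m³.
In steady level flight, lift balances weight: W = mg = 260000 × 9.81 = 2.5506×10^6 N.
Dynamic pressure q = 0.5 × 0.365 × 144² = 3784 Pa.
CL = 2W/(ρv²S) = 2×2.5506×10^6/(0.365×144²×418) = 1.612.
CD = 0.0218 + 0.0543 × 1.612² = 0.163.
L/D = CL/CD = 1.612 / 0.163 = 9.89

L/D = 9.89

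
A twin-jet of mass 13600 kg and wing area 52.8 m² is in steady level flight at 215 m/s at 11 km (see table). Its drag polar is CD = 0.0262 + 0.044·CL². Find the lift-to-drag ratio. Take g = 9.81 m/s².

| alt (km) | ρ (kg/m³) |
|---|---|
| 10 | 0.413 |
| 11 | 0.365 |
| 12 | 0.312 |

L/D = 9.94

At 11 km, from the table: ρ = 0.365 kg/m³.
In steady level flight, lift balances weight: W = mg = 13600 × 9.81 = 1.3342×10^5 N.
Dynamic pressure q = 0.5 × 0.365 × 215² = 8436 Pa.
Required CL = L/(qS) = 1.3342×10^5/(8436·52.8) = 0.2995.
CD = 0.0262 + 0.044 × 0.2995² = 0.03015.
L/D = CL/CD = 0.2995 / 0.03015 = 9.94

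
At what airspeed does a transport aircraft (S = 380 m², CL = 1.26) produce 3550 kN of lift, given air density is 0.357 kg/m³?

v = 204 m/s

L = ½ρv²S·CL ⇒ v = √(2L/(ρ·S·CL))
v = √(2 × 3.55×10^6 / (0.357 × 380 × 1.26)) = √41540 = 204 m/s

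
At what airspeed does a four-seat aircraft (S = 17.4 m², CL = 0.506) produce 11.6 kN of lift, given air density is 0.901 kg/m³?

v = 54.1 m/s

L = ½ρv²S·CL ⇒ v = √(2L/(ρ·S·CL))
v = √(2 × 11600 / (0.901 × 17.4 × 0.506)) = √2925 = 54.1 m/s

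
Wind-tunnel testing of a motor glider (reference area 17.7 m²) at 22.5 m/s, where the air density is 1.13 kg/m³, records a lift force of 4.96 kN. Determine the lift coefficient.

From L = ½ρv²S·CL, rearranging gives CL = 2L/(ρv²S).
CL = 2 × 4960 / (1.13 × 22.5² × 17.7) = 0.98

CL = 0.98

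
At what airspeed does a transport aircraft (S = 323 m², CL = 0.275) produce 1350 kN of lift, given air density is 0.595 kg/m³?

L = ½ρv²S·CL ⇒ v = √(2L/(ρ·S·CL))
v = √(2 × 1.35×10^6 / (0.595 × 323 × 0.275)) = √51090 = 226 m/s

v = 226 m/s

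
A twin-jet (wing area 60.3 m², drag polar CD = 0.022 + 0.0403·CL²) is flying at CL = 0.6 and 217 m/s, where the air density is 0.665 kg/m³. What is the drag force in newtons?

CD = 0.022 + 0.0403 × 0.6² = 0.03651
D = ½ρv²S·CD = ½ × 0.665 × 217² × 60.3 × 0.03651 = 34500 N

D = 34500 N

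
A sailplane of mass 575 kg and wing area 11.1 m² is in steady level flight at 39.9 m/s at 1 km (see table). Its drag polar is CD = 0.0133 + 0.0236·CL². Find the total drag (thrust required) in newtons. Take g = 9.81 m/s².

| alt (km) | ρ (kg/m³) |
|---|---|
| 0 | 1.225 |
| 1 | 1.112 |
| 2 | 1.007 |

At 1 km, from the table: ρ = 1.112 kg/m³.
Level flight ⇒ L = W = m·g = 575 × 9.81 = 5640.8 N.
q = ½ρv² = ½ × 1.112 × 39.9² = 885.2 Pa.
CL = W/(q·S) = 5640.8 / (885.2 × 11.1) = 0.5741.
CD = 0.0133 + 0.0236 × 0.5741² = 0.02108.
D = q·S·CD = 885.2 × 11.1 × 0.02108 = 207.1 N

D = 207 N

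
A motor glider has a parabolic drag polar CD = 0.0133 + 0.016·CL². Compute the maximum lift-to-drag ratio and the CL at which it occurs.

(L/D)max = 34.3, at CL = 0.912

For CD = CD0 + K·CL², (L/D)max occurs at CL* = √(CD0/K) and equals 1/(2√(K·CD0)).
(L/D)max = 1/(2√(0.016 × 0.0133)) = 1/(2 × 0.01459) = 34.3
CL* = √(0.0133/0.016) = 0.912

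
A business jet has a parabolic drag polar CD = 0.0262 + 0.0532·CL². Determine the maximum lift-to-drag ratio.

For CD = CD0 + K·CL², (L/D)max occurs at CL* = √(CD0/K) and equals 1/(2√(K·CD0)).
(L/D)max = 1/(2√(0.0532 × 0.0262)) = 1/(2 × 0.03733) = 13.4

(L/D)max = 13.4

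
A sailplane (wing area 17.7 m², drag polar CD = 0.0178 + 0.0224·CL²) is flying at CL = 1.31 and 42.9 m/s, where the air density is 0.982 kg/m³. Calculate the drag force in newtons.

D = 900 N

CD = 0.0178 + 0.0224 × 1.31² = 0.05624
D = ½ρv²S·CD = ½ × 0.982 × 42.9² × 17.7 × 0.05624 = 900 N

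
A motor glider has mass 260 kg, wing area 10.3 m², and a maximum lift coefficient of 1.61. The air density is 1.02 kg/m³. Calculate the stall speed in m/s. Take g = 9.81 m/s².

Stall occurs when L = W at CL,max. W = mg = 260 × 9.81 = 2551 N.
From L = ½ρV²S·CL,max = W: V_stall = √(2W/(ρSCL,max)) = √(2·2551/(1.02·10.3·1.61))
V_stall = √301.6 = 17.4 m/s

V_stall = 17.4 m/s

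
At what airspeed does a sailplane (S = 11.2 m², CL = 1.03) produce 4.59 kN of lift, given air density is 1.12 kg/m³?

L = ½ρv²S·CL ⇒ v = √(2L/(ρ·S·CL))
v = √(2 × 4590 / (1.12 × 11.2 × 1.03)) = √710.5 = 26.7 m/s

v = 26.7 m/s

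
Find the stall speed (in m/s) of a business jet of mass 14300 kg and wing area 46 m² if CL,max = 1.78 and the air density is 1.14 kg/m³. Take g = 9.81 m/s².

V_stall = 54.8 m/s

Weight W = mg = 14300 × 9.81 = 1.403×10^5 N.
V_stall = √(2W/(ρ·S·CL,max)) = √(2 × 1.403×10^5 / (1.14 × 46 × 1.78))
V_stall = √3006 = 54.8 m/s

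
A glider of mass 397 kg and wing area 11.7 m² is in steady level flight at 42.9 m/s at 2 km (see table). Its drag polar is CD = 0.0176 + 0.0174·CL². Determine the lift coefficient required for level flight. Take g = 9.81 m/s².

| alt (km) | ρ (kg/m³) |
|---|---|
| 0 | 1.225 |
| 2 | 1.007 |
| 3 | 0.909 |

CL = 0.359

At 2 km, from the table: ρ = 1.007 kg/m³.
Weight W = mg = 397 × 9.81 = 3894.6 N; in level flight L = W.
Dynamic pressure q = 0.5 × 1.007 × 42.9² = 926.6 Pa.
Required CL = L/(qS) = 3894.6/(926.6·11.7) = 0.3592.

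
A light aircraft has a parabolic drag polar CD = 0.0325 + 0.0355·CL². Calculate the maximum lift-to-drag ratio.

(L/D)max = 14.7

For CD = CD0 + K·CL², (L/D)max occurs at CL* = √(CD0/K) and equals 1/(2√(K·CD0)).
(L/D)max = 1/(2√(0.0355 × 0.0325)) = 1/(2 × 0.03397) = 14.7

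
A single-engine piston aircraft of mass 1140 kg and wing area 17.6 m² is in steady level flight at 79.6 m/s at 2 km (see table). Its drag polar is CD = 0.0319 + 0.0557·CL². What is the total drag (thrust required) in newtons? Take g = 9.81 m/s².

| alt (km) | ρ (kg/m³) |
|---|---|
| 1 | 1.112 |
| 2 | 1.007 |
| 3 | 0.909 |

At 2 km, from the table: ρ = 1.007 kg/m³.
Weight W = mg = 1140 × 9.81 = 11183 N; in level flight L = W.
q = ½ρv² = ½ × 1.007 × 79.6² = 3190 Pa.
Required CL = L/(qS) = 11183/(3190·17.6) = 0.1992.
CD = 0.0319 + 0.0557 × 0.1992² = 0.03411.
D = q·S·CD = 3190 × 17.6 × 0.03411 = 1915 N

D = 1920 N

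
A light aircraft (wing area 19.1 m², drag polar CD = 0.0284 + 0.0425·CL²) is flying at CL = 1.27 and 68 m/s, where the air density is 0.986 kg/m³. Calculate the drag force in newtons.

D = 4220 N

CD = 0.0284 + 0.0425 × 1.27² = 0.09695
D = ½ρv²S·CD = ½ × 0.986 × 68² × 19.1 × 0.09695 = 4220 N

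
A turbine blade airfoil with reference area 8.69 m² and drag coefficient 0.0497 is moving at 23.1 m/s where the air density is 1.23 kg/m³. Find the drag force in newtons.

Dynamic pressure q = ½ρv² = ½ × 1.23 × 23.1² = 328.2 Pa.
D = q·S·CD = 328.2 × 8.69 × 0.0497 = 142 N

D = 142 N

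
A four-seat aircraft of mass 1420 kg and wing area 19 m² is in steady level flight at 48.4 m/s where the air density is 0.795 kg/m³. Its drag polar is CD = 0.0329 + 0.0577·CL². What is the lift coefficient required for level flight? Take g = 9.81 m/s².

In steady level flight, lift balances weight: W = mg = 1420 × 9.81 = 13930 N.
q = ½ρv² = ½ × 0.795 × 48.4² = 931.2 Pa.
Required CL = L/(qS) = 13930/(931.2·19) = 0.7874.

CL = 0.787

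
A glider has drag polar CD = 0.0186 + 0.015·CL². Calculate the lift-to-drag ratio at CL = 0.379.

L/D = 18.3

CD = 0.0186 + 0.015 × 0.379² = 0.02075
L/D = CL/CD = 0.379 / 0.02075 = 18.3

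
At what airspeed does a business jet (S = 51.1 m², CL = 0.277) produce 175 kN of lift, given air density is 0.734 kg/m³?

v = 184 m/s

L = ½ρv²S·CL ⇒ v = √(2L/(ρ·S·CL))
v = √(2 × 1.75×10^5 / (0.734 × 51.1 × 0.277)) = √33690 = 184 m/s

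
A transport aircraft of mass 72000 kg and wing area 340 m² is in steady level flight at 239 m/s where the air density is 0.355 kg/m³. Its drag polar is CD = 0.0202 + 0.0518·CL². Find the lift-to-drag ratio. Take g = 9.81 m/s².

In steady level flight, lift balances weight: W = mg = 72000 × 9.81 = 7.0632×10^5 N.
Dynamic pressure q = 0.5 × 0.355 × 239² = 10140 Pa.
CL = 2W/(ρv²S) = 2×7.0632×10^5/(0.355×239²×340) = 0.2049.
CD = 0.0202 + 0.0518 × 0.2049² = 0.02237.
L/D = CL/CD = 0.2049 / 0.02237 = 9.16

L/D = 9.16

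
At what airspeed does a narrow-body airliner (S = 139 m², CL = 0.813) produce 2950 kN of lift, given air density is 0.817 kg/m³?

v = 253 m/s

L = ½ρv²S·CL ⇒ v = √(2L/(ρ·S·CL))
v = √(2 × 2.95×10^6 / (0.817 × 139 × 0.813)) = √63900 = 253 m/s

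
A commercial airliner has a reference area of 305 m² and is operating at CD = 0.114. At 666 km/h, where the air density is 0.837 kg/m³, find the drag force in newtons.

Convert speed: v = 666 km/h ÷ 3.6 = 185 m/s.
D = ½ρv²S·CD = ½ × 0.837 × 185² × 305 × 0.114 = 4.98×10^5 N ≈ 498 kN

D = 4.98×10^5 N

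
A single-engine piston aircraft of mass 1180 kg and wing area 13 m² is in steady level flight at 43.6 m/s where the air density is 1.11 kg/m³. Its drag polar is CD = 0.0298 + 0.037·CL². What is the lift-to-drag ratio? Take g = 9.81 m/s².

Level flight ⇒ L = W = m·g = 1180 × 9.81 = 11576 N.
Dynamic pressure q = 0.5 × 1.11 × 43.6² = 1055 Pa.
CL = 2W/(ρv²S) = 2×11576/(1.11×43.6²×13) = 0.844.
CD = 0.0298 + 0.037 × 0.844² = 0.05616.
L/D = CL/CD = 0.844 / 0.05616 = 15

L/D = 15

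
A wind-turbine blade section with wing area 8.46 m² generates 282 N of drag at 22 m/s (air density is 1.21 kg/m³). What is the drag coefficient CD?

From D = ½ρv²S·CD, rearranging gives CD = 2D/(ρv²S).
CD = 2 × 282 / (1.21 × 22² × 8.46) = 0.114

CD = 0.114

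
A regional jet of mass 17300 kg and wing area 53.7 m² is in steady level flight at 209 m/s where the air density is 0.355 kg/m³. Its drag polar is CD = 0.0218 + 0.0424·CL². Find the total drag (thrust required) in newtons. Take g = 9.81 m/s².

D = 12000 N

In steady level flight, lift balances weight: W = mg = 17300 × 9.81 = 1.6971×10^5 N.
q = ½ρv² = ½ × 0.355 × 209² = 7753 Pa.
CL = W/(q·S) = 1.6971×10^5 / (7753 × 53.7) = 0.4076.
CD = 0.0218 + 0.0424 × 0.4076² = 0.02884.
D = q·S·CD = 7753 × 53.7 × 0.02884 = 12010 N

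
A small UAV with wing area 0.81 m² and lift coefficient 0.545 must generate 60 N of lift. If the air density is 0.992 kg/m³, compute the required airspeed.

v = 16.6 m/s

L = ½ρv²S·CL ⇒ v = √(2L/(ρ·S·CL))
v = √(2 × 60 / (0.992 × 0.81 × 0.545)) = √274 = 16.6 m/s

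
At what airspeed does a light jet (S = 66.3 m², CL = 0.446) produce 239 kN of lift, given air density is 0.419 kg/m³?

v = 196 m/s

L = ½ρv²S·CL ⇒ v = √(2L/(ρ·S·CL))
v = √(2 × 2.39×10^5 / (0.419 × 66.3 × 0.446)) = √38580 = 196 m/s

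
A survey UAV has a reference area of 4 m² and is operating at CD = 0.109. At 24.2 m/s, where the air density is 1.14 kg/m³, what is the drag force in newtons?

D = ½ρv²S·CD = ½ × 1.14 × 24.2² × 4 × 0.109 = 146 N

D = 146 N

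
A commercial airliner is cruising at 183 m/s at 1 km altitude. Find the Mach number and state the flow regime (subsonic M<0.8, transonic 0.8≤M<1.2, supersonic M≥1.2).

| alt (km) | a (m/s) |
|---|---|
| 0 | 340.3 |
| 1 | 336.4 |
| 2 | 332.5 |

M = 0.544 (subsonic)

At 1 km, from the table: a = 336.4 m/s.
M = v/a = 183 / 336.4 = 0.544
M = 0.544 → subsonic.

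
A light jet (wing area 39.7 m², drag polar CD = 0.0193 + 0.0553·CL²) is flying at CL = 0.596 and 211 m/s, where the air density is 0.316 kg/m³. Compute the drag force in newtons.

CD = 0.0193 + 0.0553 × 0.596² = 0.03894
D = ½ρv²S·CD = ½ × 0.316 × 211² × 39.7 × 0.03894 = 10900 N

D = 10900 N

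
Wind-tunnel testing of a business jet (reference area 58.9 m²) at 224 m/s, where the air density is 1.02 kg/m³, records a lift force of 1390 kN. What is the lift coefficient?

From L = ½ρv²S·CL, rearranging gives CL = 2L/(ρv²S).
CL = 2 × 1.39×10^6 / (1.02 × 224² × 58.9) = 0.922

CL = 0.922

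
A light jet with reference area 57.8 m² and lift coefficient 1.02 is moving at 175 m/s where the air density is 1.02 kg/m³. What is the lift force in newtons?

L = ½ρv²S·CL = ½ × 1.02 × 175² × 57.8 × 1.02 = 9.21×10^5 N ≈ 921 kN

L = 9.21×10^5 N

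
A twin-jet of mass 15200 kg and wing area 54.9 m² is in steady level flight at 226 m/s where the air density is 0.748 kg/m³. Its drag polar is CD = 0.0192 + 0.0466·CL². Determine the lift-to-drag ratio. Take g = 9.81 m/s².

L/D = 7.06

Level flight ⇒ L = W = m·g = 15200 × 9.81 = 1.4911×10^5 N.
q = ½ρv² = ½ × 0.748 × 226² = 19100 Pa.
CL = 2W/(ρv²S) = 2×1.4911×10^5/(0.748×226²×54.9) = 0.1422.
CD = 0.0192 + 0.0466 × 0.1422² = 0.02014.
L/D = CL/CD = 0.1422 / 0.02014 = 7.06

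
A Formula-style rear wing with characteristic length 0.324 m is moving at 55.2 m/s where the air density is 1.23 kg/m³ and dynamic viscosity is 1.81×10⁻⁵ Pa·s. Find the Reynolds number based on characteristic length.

Re = ρ·v·c/μ = 1.23 × 55.2 × 0.324 / (1.81×10⁻⁵) = 1.22×10^6

Re = 1.22×10^6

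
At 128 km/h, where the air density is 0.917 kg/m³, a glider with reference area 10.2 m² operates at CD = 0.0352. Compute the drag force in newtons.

D = 208 N

Convert speed: v = 128 km/h ÷ 3.6 = 35.56 m/s.
Dynamic pressure q = ½ρv² = ½ × 0.917 × 35.56² = 579.6 Pa.
D = q·S·CD = 579.6 × 10.2 × 0.0352 = 208 N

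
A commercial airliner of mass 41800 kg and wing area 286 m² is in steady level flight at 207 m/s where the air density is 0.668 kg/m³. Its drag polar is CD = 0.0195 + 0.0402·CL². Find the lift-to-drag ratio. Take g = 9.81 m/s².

L/D = 5.03

Weight W = mg = 41800 × 9.81 = 4.1006×10^5 N; in level flight L = W.
q = ½ρv² = ½ × 0.668 × 207² = 14310 Pa.
CL = 2W/(ρv²S) = 2×4.1006×10^5/(0.668×207²×286) = 0.1002.
CD = 0.0195 + 0.0402 × 0.1002² = 0.0199.
L/D = CL/CD = 0.1002 / 0.0199 = 5.03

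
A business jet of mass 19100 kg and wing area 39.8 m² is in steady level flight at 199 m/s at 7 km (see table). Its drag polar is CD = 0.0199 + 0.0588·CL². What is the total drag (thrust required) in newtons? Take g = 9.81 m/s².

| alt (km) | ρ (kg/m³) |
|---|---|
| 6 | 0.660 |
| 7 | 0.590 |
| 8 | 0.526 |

At 7 km, from the table: ρ = 0.590 kg/m³.
Level flight ⇒ L = W = m·g = 19100 × 9.81 = 1.8737×10^5 N.
Dynamic pressure q = 0.5 × 0.59 × 199² = 11680 Pa.
Required CL = L/(qS) = 1.8737×10^5/(11680·39.8) = 0.403.
CD = 0.0199 + 0.0588 × 0.403² = 0.02945.
D = q·S·CD = 11680 × 39.8 × 0.02945 = 13690 N

D = 13700 N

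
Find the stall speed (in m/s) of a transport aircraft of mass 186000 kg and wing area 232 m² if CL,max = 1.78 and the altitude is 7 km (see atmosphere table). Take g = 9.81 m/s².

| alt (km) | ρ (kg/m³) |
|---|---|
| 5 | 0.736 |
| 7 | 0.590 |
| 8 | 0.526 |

V_stall = 122 m/s

At 7 km, from the table: ρ = 0.590 kg/m³.
Stall occurs when L = W at CL,max. W = mg = 186000 × 9.81 = 1.825×10^6 N.
From L = ½ρV²S·CL,max = W: V_stall = √(2W/(ρSCL,max)) = √(2·1.825×10^6/(0.59·232·1.78))
V_stall = √14980 = 122 m/s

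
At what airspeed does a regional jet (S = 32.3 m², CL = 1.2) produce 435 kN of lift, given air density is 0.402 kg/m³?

L = ½ρv²S·CL ⇒ v = √(2L/(ρ·S·CL))
v = √(2 × 4.35×10^5 / (0.402 × 32.3 × 1.2)) = √55840 = 236 m/s

v = 236 m/s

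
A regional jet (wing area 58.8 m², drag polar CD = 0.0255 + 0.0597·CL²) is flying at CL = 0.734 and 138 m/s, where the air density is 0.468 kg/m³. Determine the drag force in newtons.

D = 15100 N

CD = 0.0255 + 0.0597 × 0.734² = 0.05766
D = ½ρv²S·CD = ½ × 0.468 × 138² × 58.8 × 0.05766 = 15100 N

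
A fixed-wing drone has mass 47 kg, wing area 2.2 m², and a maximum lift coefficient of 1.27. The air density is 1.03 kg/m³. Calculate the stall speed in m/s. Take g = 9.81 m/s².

At stall, lift equals weight: L = W = m·g = 47 × 9.81 = 461.1 N.
From L = ½ρV²S·CL,max = W: V_stall = √(2W/(ρSCL,max)) = √(2·461.1/(1.03·2.2·1.27))
V_stall = √320.4 = 17.9 m/s

V_stall = 17.9 m/s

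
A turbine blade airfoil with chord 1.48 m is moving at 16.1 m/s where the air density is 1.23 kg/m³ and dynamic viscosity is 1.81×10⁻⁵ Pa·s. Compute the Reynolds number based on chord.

Re = ρ·v·c/μ = 1.23 × 16.1 × 1.48 / (1.81×10⁻⁵) = 1.62×10^6

Re = 1.62×10^6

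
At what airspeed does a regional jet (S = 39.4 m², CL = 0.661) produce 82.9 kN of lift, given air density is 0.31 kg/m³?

v = 143 m/s

L = ½ρv²S·CL ⇒ v = √(2L/(ρ·S·CL))
v = √(2 × 82900 / (0.31 × 39.4 × 0.661)) = √20540 = 143 m/s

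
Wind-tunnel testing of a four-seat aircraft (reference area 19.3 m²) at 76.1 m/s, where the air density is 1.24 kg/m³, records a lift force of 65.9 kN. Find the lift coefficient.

From L = ½ρv²S·CL, rearranging gives CL = 2L/(ρv²S).
CL = 2 × 65900 / (1.24 × 76.1² × 19.3) = 0.951

CL = 0.951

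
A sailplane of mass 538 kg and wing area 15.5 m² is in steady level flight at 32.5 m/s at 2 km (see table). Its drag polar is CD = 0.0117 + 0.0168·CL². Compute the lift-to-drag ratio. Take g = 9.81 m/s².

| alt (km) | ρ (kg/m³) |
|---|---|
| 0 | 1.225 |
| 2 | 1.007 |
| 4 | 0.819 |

L/D = 34.4

At 2 km, from the table: ρ = 1.007 kg/m³.
Level flight ⇒ L = W = m·g = 538 × 9.81 = 5277.8 N.
Dynamic pressure q = 0.5 × 1.007 × 32.5² = 531.8 Pa.
CL = 2W/(ρv²S) = 2×5277.8/(1.007×32.5²×15.5) = 0.6403.
CD = 0.0117 + 0.0168 × 0.6403² = 0.01859.
L/D = CL/CD = 0.6403 / 0.01859 = 34.4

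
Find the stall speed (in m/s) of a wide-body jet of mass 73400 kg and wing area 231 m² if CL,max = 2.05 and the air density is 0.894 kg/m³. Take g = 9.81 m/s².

At stall, lift equals weight: L = W = m·g = 73400 × 9.81 = 7.201×10^5 N.
From L = ½ρV²S·CL,max = W: V_stall = √(2W/(ρSCL,max)) = √(2·7.201×10^5/(0.894·231·2.05))
V_stall = √3402 = 58.3 m/s

V_stall = 58.3 m/s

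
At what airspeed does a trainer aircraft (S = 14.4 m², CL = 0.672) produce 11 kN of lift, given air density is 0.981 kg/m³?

v = 48.1 m/s

L = ½ρv²S·CL ⇒ v = √(2L/(ρ·S·CL))
v = √(2 × 11000 / (0.981 × 14.4 × 0.672)) = √2318 = 48.1 m/s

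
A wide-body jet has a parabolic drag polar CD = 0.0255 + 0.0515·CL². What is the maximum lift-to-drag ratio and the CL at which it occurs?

(L/D)max = 13.8, at CL = 0.704

For CD = CD0 + K·CL², (L/D)max occurs at CL* = √(CD0/K) and equals 1/(2√(K·CD0)).
(L/D)max = 1/(2√(0.0515 × 0.0255)) = 1/(2 × 0.03624) = 13.8
CL* = √(0.0255/0.0515) = 0.704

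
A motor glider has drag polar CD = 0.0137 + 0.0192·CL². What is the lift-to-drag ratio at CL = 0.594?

CD = 0.0137 + 0.0192 × 0.594² = 0.02047
L/D = CL/CD = 0.594 / 0.02047 = 29

L/D = 29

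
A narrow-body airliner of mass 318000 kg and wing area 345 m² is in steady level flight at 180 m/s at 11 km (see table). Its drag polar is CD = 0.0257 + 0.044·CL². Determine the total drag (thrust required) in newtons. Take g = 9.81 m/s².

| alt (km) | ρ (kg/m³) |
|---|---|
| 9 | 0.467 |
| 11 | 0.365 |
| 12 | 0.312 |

At 11 km, from the table: ρ = 0.365 kg/m³.
Level flight ⇒ L = W = m·g = 318000 × 9.81 = 3.1196×10^6 N.
q = ½ρv² = ½ × 0.365 × 180² = 5913 Pa.
CL = W/(q·S) = 3.1196×10^6 / (5913 × 345) = 1.529.
CD = 0.0257 + 0.044 × 1.529² = 0.1286.
D = q·S·CD = 5913 × 345 × 0.1286 = 2.623×10^5 N

D = 2.62×10^5 N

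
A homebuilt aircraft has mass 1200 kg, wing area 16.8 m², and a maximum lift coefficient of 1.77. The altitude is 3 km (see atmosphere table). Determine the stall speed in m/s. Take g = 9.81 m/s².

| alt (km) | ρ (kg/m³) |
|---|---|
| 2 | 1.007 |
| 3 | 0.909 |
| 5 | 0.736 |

V_stall = 29.5 m/s

At 3 km, from the table: ρ = 0.909 kg/m³.
Weight W = mg = 1200 × 9.81 = 11770 N.
V_stall = √(2W/(ρ·S·CL,max)) = √(2 × 11770 / (0.909 × 16.8 × 1.77))
V_stall = √871 = 29.5 m/s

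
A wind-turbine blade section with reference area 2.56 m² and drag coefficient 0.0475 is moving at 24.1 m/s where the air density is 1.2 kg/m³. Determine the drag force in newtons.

D = 42.4 N

D = ½ρv²S·CD = ½ × 1.2 × 24.1² × 2.56 × 0.0475 = 42.4 N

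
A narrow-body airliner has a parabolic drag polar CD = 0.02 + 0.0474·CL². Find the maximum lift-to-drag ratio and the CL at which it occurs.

For CD = CD0 + K·CL², (L/D)max occurs at CL* = √(CD0/K) and equals 1/(2√(K·CD0)).
(L/D)max = 1/(2√(0.0474 × 0.02)) = 1/(2 × 0.03079) = 16.2
CL* = √(0.02/0.0474) = 0.65

(L/D)max = 16.2, at CL = 0.65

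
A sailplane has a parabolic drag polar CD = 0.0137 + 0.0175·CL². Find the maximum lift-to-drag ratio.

(L/D)max = 32.3

For CD = CD0 + K·CL², (L/D)max occurs at CL* = √(CD0/K) and equals 1/(2√(K·CD0)).
(L/D)max = 1/(2√(0.0175 × 0.0137)) = 1/(2 × 0.01548) = 32.3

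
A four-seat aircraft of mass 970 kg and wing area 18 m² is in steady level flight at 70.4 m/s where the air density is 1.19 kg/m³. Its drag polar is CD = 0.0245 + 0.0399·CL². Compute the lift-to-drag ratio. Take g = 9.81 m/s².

Weight W = mg = 970 × 9.81 = 9515.7 N; in level flight L = W.
q = ½ρv² = ½ × 1.19 × 70.4² = 2949 Pa.
CL = 2W/(ρv²S) = 2×9515.7/(1.19×70.4²×18) = 0.1793.
CD = 0.0245 + 0.0399 × 0.1793² = 0.02578.
L/D = CL/CD = 0.1793 / 0.02578 = 6.95

L/D = 6.95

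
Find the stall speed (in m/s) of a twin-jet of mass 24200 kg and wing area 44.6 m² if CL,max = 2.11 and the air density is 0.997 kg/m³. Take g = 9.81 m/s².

V_stall = 71.1 m/s

At stall, lift equals weight: L = W = m·g = 24200 × 9.81 = 2.374×10^5 N.
From L = ½ρV²S·CL,max = W: V_stall = √(2W/(ρSCL,max)) = √(2·2.374×10^5/(0.997·44.6·2.11))
V_stall = √5061 = 71.1 m/s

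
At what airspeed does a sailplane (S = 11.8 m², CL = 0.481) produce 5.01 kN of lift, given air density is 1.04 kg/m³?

L = ½ρv²S·CL ⇒ v = √(2L/(ρ·S·CL))
v = √(2 × 5010 / (1.04 × 11.8 × 0.481)) = √1697 = 41.2 m/s

v = 41.2 m/s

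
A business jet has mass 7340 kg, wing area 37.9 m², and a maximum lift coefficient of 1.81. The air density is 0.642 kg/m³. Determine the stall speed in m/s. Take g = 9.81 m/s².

Weight W = mg = 7340 × 9.81 = 72010 N.
From L = ½ρV²S·CL,max = W: V_stall = √(2W/(ρSCL,max)) = √(2·72010/(0.642·37.9·1.81))
V_stall = √3270 = 57.2 m/s

V_stall = 57.2 m/s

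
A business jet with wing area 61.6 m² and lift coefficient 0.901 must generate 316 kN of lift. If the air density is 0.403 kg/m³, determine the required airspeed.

v = 168 m/s

L = ½ρv²S·CL ⇒ v = √(2L/(ρ·S·CL))
v = √(2 × 3.16×10^5 / (0.403 × 61.6 × 0.901)) = √28260 = 168 m/s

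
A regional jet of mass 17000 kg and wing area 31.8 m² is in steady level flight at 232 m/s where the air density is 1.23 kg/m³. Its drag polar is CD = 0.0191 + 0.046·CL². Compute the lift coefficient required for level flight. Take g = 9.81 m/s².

Weight W = mg = 17000 × 9.81 = 1.6677×10^5 N; in level flight L = W.
Dynamic pressure q = 0.5 × 1.23 × 232² = 33100 Pa.
Required CL = L/(qS) = 1.6677×10^5/(33100·31.8) = 0.1584.

CL = 0.158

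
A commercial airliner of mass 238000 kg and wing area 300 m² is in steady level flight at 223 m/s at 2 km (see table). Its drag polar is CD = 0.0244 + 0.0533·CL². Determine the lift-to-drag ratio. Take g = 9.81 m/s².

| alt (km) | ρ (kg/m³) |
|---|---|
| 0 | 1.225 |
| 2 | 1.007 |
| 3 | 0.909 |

L/D = 10.5

At 2 km, from the table: ρ = 1.007 kg/m³.
Weight W = mg = 238000 × 9.81 = 2.3348×10^6 N; in level flight L = W.
Dynamic pressure q = 0.5 × 1.007 × 223² = 25040 Pa.
CL = 2W/(ρv²S) = 2×2.3348×10^6/(1.007×223²×300) = 0.3108.
CD = 0.0244 + 0.0533 × 0.3108² = 0.02955.
L/D = CL/CD = 0.3108 / 0.02955 = 10.5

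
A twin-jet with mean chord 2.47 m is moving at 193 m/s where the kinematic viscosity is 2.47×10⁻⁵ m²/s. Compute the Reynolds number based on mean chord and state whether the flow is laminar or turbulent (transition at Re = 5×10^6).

Re = 1.93×10^7 (turbulent)

Re = v·c/ν = 193 × 2.47 / (2.47×10⁻⁵) = 1.93×10^7
Since 1.93×10^7 > 5×10^6, the flow is turbulent.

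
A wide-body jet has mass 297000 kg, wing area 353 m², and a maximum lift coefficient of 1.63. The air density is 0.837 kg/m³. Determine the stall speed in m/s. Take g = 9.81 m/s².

V_stall = 110 m/s

Weight W = mg = 297000 × 9.81 = 2.914×10^6 N.
From L = ½ρV²S·CL,max = W: V_stall = √(2W/(ρSCL,max)) = √(2·2.914×10^6/(0.837·353·1.63))
V_stall = √12100 = 110 m/s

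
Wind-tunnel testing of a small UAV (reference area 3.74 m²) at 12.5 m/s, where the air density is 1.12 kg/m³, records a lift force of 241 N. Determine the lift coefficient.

From L = ½ρv²S·CL, rearranging gives CL = 2L/(ρv²S).
CL = 2 × 241 / (1.12 × 12.5² × 3.74) = 0.736

CL = 0.736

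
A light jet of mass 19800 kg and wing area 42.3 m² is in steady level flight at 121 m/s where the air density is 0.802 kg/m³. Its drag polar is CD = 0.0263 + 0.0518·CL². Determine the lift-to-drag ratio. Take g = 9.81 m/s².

L/D = 13.5

Level flight ⇒ L = W = m·g = 19800 × 9.81 = 1.9424×10^5 N.
q = ½ρv² = ½ × 0.802 × 121² = 5871 Pa.
CL = W/(q·S) = 1.9424×10^5 / (5871 × 42.3) = 0.7821.
CD = 0.0263 + 0.0518 × 0.7821² = 0.05799.
L/D = CL/CD = 0.7821 / 0.05799 = 13.5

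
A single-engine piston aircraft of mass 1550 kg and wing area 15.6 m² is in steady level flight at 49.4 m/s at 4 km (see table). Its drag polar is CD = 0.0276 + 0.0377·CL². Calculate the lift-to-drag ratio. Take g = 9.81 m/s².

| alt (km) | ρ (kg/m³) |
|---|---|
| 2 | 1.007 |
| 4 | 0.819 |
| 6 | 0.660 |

At 4 km, from the table: ρ = 0.819 kg/m³.
In steady level flight, lift balances weight: W = mg = 1550 × 9.81 = 15206 N.
Dynamic pressure q = 0.5 × 0.819 × 49.4² = 999.3 Pa.
Required CL = L/(qS) = 15206/(999.3·15.6) = 0.9754.
CD = 0.0276 + 0.0377 × 0.9754² = 0.06347.
L/D = CL/CD = 0.9754 / 0.06347 = 15.4

L/D = 15.4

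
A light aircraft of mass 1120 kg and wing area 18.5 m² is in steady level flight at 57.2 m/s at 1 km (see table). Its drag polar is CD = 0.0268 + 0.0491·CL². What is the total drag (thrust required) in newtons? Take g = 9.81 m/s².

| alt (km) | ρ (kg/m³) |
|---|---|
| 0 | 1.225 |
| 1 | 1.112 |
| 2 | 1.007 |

D = 1080 N

At 1 km, from the table: ρ = 1.112 kg/m³.
Weight W = mg = 1120 × 9.81 = 10987 N; in level flight L = W.
q = ½ρv² = ½ × 1.112 × 57.2² = 1819 Pa.
CL = W/(q·S) = 10987 / (1819 × 18.5) = 0.3265.
CD = 0.0268 + 0.0491 × 0.3265² = 0.03203.
D = q·S·CD = 1819 × 18.5 × 0.03203 = 1078 N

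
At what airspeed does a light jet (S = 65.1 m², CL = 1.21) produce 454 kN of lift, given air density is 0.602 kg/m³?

v = 138 m/s

L = ½ρv²S·CL ⇒ v = √(2L/(ρ·S·CL))
v = √(2 × 4.54×10^5 / (0.602 × 65.1 × 1.21)) = √19150 = 138 m/s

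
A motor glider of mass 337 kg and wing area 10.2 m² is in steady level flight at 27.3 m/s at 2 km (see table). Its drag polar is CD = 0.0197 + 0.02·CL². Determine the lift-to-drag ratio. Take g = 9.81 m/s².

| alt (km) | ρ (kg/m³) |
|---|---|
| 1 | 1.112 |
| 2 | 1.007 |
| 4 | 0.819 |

At 2 km, from the table: ρ = 1.007 kg/m³.
In steady level flight, lift balances weight: W = mg = 337 × 9.81 = 3306 N.
q = ½ρv² = ½ × 1.007 × 27.3² = 375.3 Pa.
CL = 2W/(ρv²S) = 2×3306/(1.007×27.3²×10.2) = 0.8637.
CD = 0.0197 + 0.02 × 0.8637² = 0.03462.
L/D = CL/CD = 0.8637 / 0.03462 = 24.9

L/D = 24.9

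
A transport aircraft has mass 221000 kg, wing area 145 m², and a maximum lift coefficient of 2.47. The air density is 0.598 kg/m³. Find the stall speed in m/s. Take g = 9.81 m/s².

V_stall = 142 m/s

At stall, lift equals weight: L = W = m·g = 221000 × 9.81 = 2.168×10^6 N.
V_stall = √(2W/(ρ·S·CL,max)) = √(2 × 2.168×10^6 / (0.598 × 145 × 2.47))
V_stall = √20250 = 142 m/s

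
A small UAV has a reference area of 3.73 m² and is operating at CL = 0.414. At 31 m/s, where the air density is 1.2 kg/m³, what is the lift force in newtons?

L = ½ρv²S·CL = ½ × 1.2 × 31² × 3.73 × 0.414 = 890 N

L = 890 N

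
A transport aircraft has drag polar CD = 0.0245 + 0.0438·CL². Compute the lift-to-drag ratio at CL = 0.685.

CD = 0.0245 + 0.0438 × 0.685² = 0.04505
L/D = CL/CD = 0.685 / 0.04505 = 15.2

L/D = 15.2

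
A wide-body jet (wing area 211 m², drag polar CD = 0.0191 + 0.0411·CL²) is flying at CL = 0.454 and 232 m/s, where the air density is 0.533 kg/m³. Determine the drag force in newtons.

CD = 0.0191 + 0.0411 × 0.454² = 0.02757
D = ½ρv²S·CD = ½ × 0.533 × 232² × 211 × 0.02757 = 83400 N

D = 83400 N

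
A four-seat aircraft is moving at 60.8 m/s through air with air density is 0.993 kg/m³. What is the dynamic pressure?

q = ½ρv² = ½ × 0.993 × 60.8² = 1840 Pa

q = 1840 Pa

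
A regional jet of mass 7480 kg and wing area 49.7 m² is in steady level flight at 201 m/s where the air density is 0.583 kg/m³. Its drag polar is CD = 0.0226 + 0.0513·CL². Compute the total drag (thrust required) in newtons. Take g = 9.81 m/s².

Level flight ⇒ L = W = m·g = 7480 × 9.81 = 73379 N.
q = ½ρv² = ½ × 0.583 × 201² = 11780 Pa.
CL = W/(q·S) = 73379 / (11780 × 49.7) = 0.1254.
CD = 0.0226 + 0.0513 × 0.1254² = 0.02341.
D = q·S·CD = 11780 × 49.7 × 0.02341 = 13700 N

D = 13700 N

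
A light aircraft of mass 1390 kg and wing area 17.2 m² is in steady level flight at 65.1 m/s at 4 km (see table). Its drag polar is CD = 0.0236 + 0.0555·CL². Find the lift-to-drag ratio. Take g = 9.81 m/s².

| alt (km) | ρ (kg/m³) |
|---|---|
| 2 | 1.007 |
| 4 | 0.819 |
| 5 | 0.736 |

At 4 km, from the table: ρ = 0.819 kg/m³.
Weight W = mg = 1390 × 9.81 = 13636 N; in level flight L = W.
Dynamic pressure q = 0.5 × 0.819 × 65.1² = 1735 Pa.
CL = 2W/(ρv²S) = 2×13636/(0.819×65.1²×17.2) = 0.4568.
CD = 0.0236 + 0.0555 × 0.4568² = 0.03518.
L/D = CL/CD = 0.4568 / 0.03518 = 13

L/D = 13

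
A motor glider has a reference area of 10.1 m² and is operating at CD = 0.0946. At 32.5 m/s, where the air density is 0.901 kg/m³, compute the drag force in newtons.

D = 455 N

D = ½ρv²S·CD = ½ × 0.901 × 32.5² × 10.1 × 0.0946 = 455 N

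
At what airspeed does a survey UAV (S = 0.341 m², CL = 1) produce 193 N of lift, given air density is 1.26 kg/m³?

v = 30 m/s

L = ½ρv²S·CL ⇒ v = √(2L/(ρ·S·CL))
v = √(2 × 193 / (1.26 × 0.341 × 1)) = √898.4 = 30 m/s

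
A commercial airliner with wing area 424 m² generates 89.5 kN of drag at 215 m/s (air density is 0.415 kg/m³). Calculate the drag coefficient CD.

CD = 0.022

From D = ½ρv²S·CD, rearranging gives CD = 2D/(ρv²S).
CD = 2 × 89500 / (0.415 × 215² × 424) = 0.022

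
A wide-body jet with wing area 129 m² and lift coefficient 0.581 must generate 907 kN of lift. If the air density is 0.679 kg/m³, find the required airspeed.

L = ½ρv²S·CL ⇒ v = √(2L/(ρ·S·CL))
v = √(2 × 9.07×10^5 / (0.679 × 129 × 0.581)) = √35650 = 189 m/s

v = 189 m/s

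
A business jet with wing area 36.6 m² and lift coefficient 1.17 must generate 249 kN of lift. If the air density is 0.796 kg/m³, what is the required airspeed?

v = 121 m/s

L = ½ρv²S·CL ⇒ v = √(2L/(ρ·S·CL))
v = √(2 × 2.49×10^5 / (0.796 × 36.6 × 1.17)) = √14610 = 121 m/s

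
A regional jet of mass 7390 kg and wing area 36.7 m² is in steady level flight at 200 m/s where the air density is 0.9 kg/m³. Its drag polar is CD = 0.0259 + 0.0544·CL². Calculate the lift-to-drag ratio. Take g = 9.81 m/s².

In steady level flight, lift balances weight: W = mg = 7390 × 9.81 = 72496 N.
q = ½ρv² = ½ × 0.9 × 200² = 18000 Pa.
CL = W/(q·S) = 72496 / (18000 × 36.7) = 0.1097.
CD = 0.0259 + 0.0544 × 0.1097² = 0.02656.
L/D = CL/CD = 0.1097 / 0.02656 = 4.13

L/D = 4.13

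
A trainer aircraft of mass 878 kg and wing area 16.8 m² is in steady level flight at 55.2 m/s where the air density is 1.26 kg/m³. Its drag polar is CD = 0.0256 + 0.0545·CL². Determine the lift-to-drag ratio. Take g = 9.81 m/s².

L/D = 9.06

Weight W = mg = 878 × 9.81 = 8613.2 N; in level flight L = W.
Dynamic pressure q = 0.5 × 1.26 × 55.2² = 1920 Pa.
Required CL = L/(qS) = 8613.2/(1920·16.8) = 0.2671.
CD = 0.0256 + 0.0545 × 0.2671² = 0.02949.
L/D = CL/CD = 0.2671 / 0.02949 = 9.06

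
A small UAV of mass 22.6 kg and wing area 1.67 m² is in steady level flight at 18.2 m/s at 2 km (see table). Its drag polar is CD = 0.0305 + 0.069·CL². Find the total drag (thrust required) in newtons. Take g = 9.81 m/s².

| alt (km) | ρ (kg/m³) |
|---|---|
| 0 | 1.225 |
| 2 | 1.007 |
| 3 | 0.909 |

D = 20.7 N

At 2 km, from the table: ρ = 1.007 kg/m³.
Weight W = mg = 22.6 × 9.81 = 221.71 N; in level flight L = W.
q = ½ρv² = ½ × 1.007 × 18.2² = 166.8 Pa.
CL = 2W/(ρv²S) = 2×221.71/(1.007×18.2²×1.67) = 0.796.
CD = 0.0305 + 0.069 × 0.796² = 0.07422.
D = q·S·CD = 166.8 × 1.67 × 0.07422 = 20.67 N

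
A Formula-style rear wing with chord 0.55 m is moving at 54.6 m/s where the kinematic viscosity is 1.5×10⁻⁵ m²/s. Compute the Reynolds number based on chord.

Re = 2×10^6

Re = v·c/ν = 54.6 × 0.55 / (1.5×10⁻⁵) = 2×10^6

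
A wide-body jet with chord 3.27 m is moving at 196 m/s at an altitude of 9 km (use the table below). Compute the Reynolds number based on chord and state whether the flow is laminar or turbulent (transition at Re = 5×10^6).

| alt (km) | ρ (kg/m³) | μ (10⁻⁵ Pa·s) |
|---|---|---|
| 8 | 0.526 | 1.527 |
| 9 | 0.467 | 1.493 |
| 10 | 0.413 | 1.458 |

Re = 2×10^7 (turbulent)

At 9 km, from the table: ρ = 0.467 kg/m³, μ = 1.493×10⁻⁵ Pa·s.
Re = ρ·v·c/μ = 0.467 × 196 × 3.27 / (1.493×10⁻⁵) = 2×10^7
Since 2×10^7 > 5×10^6, the flow is turbulent.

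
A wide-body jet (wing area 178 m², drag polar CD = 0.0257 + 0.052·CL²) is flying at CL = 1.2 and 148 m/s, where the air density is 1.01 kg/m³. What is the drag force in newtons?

CD = 0.0257 + 0.052 × 1.2² = 0.1006
D = ½ρv²S·CD = ½ × 1.01 × 148² × 178 × 0.1006 = 1.98×10^5 N

D = 1.98×10^5 N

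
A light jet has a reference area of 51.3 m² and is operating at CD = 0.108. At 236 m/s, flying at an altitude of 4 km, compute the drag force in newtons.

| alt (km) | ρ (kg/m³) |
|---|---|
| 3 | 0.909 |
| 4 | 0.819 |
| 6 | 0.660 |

At 4 km, from the table: ρ = 0.819 kg/m³.
Dynamic pressure q = ½ρv² = ½ × 0.819 × 236² = 22810 Pa.
D = q·S·CD = 22810 × 51.3 × 0.108 = 1.26×10^5 N ≈ 126 kN

D = 1.26×10^5 N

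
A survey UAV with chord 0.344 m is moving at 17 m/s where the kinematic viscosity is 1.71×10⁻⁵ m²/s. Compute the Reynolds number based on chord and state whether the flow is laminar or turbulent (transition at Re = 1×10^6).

Re = v·c/ν = 17 × 0.344 / (1.71×10⁻⁵) = 3.42×10^5
Since 3.42×10^5 < 1×10^6, the flow is laminar.

Re = 3.42×10^5 (laminar)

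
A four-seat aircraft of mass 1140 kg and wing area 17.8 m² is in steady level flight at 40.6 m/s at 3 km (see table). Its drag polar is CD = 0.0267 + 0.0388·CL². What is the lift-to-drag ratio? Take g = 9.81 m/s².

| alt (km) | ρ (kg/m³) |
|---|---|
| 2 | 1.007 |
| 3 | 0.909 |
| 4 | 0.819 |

At 3 km, from the table: ρ = 0.909 kg/m³.
Weight W = mg = 1140 × 9.81 = 11183 N; in level flight L = W.
Dynamic pressure q = 0.5 × 0.909 × 40.6² = 749.2 Pa.
CL = 2W/(ρv²S) = 2×11183/(0.909×40.6²×17.8) = 0.8386.
CD = 0.0267 + 0.0388 × 0.8386² = 0.05399.
L/D = CL/CD = 0.8386 / 0.05399 = 15.5

L/D = 15.5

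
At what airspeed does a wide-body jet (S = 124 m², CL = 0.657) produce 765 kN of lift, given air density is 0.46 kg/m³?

L = ½ρv²S·CL ⇒ v = √(2L/(ρ·S·CL))
v = √(2 × 7.65×10^5 / (0.46 × 124 × 0.657)) = √40830 = 202 m/s

v = 202 m/s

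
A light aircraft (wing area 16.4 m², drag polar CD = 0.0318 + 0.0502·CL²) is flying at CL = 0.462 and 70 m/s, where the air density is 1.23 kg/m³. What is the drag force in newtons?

D = 2100 N

CD = 0.0318 + 0.0502 × 0.462² = 0.04251
D = ½ρv²S·CD = ½ × 1.23 × 70² × 16.4 × 0.04251 = 2100 N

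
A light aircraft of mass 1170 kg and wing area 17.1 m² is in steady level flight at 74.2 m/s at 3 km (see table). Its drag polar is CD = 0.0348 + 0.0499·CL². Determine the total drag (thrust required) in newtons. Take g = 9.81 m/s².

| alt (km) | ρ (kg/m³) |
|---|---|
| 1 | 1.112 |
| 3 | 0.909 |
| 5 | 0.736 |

D = 1640 N

At 3 km, from the table: ρ = 0.909 kg/m³.
In steady level flight, lift balances weight: W = mg = 1170 × 9.81 = 11478 N.
Dynamic pressure q = 0.5 × 0.909 × 74.2² = 2502 Pa.
CL = W/(q·S) = 11478 / (2502 × 17.1) = 0.2682.
CD = 0.0348 + 0.0499 × 0.2682² = 0.03839.
D = q·S·CD = 2502 × 17.1 × 0.03839 = 1643 N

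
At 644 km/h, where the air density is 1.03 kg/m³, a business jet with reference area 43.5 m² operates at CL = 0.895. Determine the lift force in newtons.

Convert speed: v = 644 km/h ÷ 3.6 = 178.9 m/s.
Dynamic pressure q = ½ρv² = ½ × 1.03 × 178.9² = 16480 Pa.
L = q·S·CL = 16480 × 43.5 × 0.895 = 6.42×10^5 N ≈ 642 kN

L = 6.42×10^5 N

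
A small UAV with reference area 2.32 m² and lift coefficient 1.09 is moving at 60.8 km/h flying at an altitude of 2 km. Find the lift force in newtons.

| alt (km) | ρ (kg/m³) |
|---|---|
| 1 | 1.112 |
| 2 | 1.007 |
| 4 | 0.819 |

L = 363 N

At 2 km, from the table: ρ = 1.007 kg/m³.
Convert speed: v = 60.8 km/h ÷ 3.6 = 16.89 m/s.
L = ½ρv²S·CL = ½ × 1.007 × 16.89² × 2.32 × 1.09 = 363 N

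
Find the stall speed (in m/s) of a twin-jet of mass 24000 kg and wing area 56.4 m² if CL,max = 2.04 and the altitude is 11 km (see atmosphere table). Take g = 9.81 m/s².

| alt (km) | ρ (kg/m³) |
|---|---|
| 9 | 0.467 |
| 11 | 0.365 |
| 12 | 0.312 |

At 11 km, from the table: ρ = 0.365 kg/m³.
Stall occurs when L = W at CL,max. W = mg = 24000 × 9.81 = 2.354×10^5 N.
From L = ½ρV²S·CL,max = W: V_stall = √(2W/(ρSCL,max)) = √(2·2.354×10^5/(0.365·56.4·2.04))
V_stall = √11210 = 106 m/s

V_stall = 106 m/s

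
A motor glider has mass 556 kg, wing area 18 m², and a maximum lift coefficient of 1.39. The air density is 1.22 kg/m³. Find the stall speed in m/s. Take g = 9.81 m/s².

V_stall = 18.9 m/s

At stall, lift equals weight: L = W = m·g = 556 × 9.81 = 5454 N.
From L = ½ρV²S·CL,max = W: V_stall = √(2W/(ρSCL,max)) = √(2·5454/(1.22·18·1.39))
V_stall = √357.4 = 18.9 m/s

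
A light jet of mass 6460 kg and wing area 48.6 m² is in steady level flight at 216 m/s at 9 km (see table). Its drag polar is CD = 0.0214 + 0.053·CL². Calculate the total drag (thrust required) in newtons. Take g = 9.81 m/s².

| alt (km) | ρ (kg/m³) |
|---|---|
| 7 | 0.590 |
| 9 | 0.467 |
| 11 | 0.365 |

At 9 km, from the table: ρ = 0.467 kg/m³.
In steady level flight, lift balances weight: W = mg = 6460 × 9.81 = 63373 N.
q = ½ρv² = ½ × 0.467 × 216² = 10890 Pa.
CL = W/(q·S) = 63373 / (10890 × 48.6) = 0.1197.
CD = 0.0214 + 0.053 × 0.1197² = 0.02216.
D = q·S·CD = 10890 × 48.6 × 0.02216 = 11730 N

D = 11700 N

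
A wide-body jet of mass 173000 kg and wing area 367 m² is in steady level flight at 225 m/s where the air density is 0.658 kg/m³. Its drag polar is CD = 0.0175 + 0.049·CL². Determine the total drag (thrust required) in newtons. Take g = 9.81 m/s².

In steady level flight, lift balances weight: W = mg = 173000 × 9.81 = 1.6971×10^6 N.
Dynamic pressure q = 0.5 × 0.658 × 225² = 16660 Pa.
Required CL = L/(qS) = 1.6971×10^6/(16660·367) = 0.2776.
CD = 0.0175 + 0.049 × 0.2776² = 0.02128.
D = q·S·CD = 16660 × 367 × 0.02128 = 1.301×10^5 N

D = 1.3×10^5 N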